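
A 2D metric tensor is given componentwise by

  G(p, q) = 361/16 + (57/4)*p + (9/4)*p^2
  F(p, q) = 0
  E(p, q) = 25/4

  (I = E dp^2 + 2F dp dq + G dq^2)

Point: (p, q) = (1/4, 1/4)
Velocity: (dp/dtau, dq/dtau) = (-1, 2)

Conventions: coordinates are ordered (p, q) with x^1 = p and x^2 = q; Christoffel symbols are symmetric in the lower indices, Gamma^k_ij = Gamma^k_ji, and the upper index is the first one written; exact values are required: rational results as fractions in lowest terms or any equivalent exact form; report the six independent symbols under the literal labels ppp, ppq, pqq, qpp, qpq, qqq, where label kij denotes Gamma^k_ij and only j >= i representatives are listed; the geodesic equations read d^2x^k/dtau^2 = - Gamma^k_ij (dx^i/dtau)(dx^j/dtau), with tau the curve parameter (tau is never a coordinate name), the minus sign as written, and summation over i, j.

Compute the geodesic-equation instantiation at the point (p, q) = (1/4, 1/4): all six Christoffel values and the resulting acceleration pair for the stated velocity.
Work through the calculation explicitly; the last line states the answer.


E = 25/4, F = 0, G = 1681/64 at the point
E_p = 0, E_q = 0, F_p = 0, F_q = 0, G_p = 123/8, G_q = 0
EG - F^2 = 42025/256;  g^inv = (256/42025) * [[1681/64, 0], [0, 25/4]]
first-kind symbols [ij,l] = (1/2)(d_i g_jl + d_j g_il - d_l g_ij): [pp,p] = E_p/2 = 0, [pp,q] = F_p - E_q/2 = 0, [pq,p] = E_q/2 = 0, [pq,q] = G_p/2 = 123/16, [qq,p] = F_q - G_p/2 = -123/16, [qq,q] = G_q/2 = 0
Gamma^p_ij = (G*[ij,p] - F*[ij,q])/(EG - F^2), Gamma^q_ij = (E*[ij,q] - F*[ij,p])/(EG - F^2)
Gamma_ppp = 0, Gamma_ppq = 0, Gamma_pqq = -123/100, Gamma_qpp = 0, Gamma_qpq = 12/41, Gamma_qqq = 0
d^2p/dtau^2 = -(Gamma_ppp*(-1)^2 + 2*Gamma_ppq*(-1)*(2) + Gamma_pqq*(2)^2) = 123/25
d^2q/dtau^2 = -(Gamma_qpp*(-1)^2 + 2*Gamma_qpq*(-1)*(2) + Gamma_qqq*(2)^2) = 48/41

Answer: Gamma_ppp = 0, Gamma_ppq = 0, Gamma_pqq = -123/100, Gamma_qpp = 0, Gamma_qpq = 12/41, Gamma_qqq = 0; accelerations (d^2p/dtau^2, d^2q/dtau^2) = (123/25, 48/41)


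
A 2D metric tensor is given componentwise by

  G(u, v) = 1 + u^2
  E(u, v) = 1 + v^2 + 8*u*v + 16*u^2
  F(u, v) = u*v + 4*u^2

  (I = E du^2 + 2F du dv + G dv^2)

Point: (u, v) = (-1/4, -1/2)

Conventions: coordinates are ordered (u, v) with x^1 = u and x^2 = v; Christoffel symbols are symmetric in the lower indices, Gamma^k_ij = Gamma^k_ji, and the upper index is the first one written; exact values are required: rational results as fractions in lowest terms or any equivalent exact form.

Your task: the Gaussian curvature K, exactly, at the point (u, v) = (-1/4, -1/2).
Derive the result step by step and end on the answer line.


E = 13/4, F = 3/8, G = 17/16, EG - F^2 = 53/16 at the point
E_u = -12, E_v = -3, F_u = -5/2, F_v = -1/4, G_u = -1/2, G_v = 0
E_vv = 2, F_uv = 1, G_uu = 2
The intrinsic route: Brioschi's K = (det M1 - det M2)/(EG - F^2)^2.
M1 = [[-E_vv/2 + F_uv - G_uu/2, E_u/2, F_u - E_v/2], [F_v - G_u/2, E, F], [G_v/2, F, G]] = [[-1, -6, -1], [0, 13/4, 3/8], [0, 3/8, 17/16]]; det M1 = -53/16
M2 = [[0, E_v/2, G_u/2], [E_v/2, E, F], [G_u/2, F, G]] = [[0, -3/2, -1/4], [-3/2, 13/4, 3/8], [-1/4, 3/8, 17/16]]; det M2 = -37/16
det M1 - det M2 = -1; K = -1 / (53/16)^2 = -256/2809

Answer: K = -256/2809


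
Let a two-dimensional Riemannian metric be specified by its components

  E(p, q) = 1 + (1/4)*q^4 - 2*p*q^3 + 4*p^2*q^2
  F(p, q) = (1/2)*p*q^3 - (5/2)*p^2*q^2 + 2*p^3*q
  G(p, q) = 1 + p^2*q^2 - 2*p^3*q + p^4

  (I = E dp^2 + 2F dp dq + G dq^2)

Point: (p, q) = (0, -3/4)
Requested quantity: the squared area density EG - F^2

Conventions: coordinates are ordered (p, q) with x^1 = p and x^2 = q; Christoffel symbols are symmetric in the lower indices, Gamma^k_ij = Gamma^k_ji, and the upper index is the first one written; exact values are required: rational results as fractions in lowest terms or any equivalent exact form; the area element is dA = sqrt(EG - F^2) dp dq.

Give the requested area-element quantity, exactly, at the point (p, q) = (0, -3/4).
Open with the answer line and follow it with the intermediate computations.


Answer: EG - F^2 = 1105/1024

E = 1105/1024, F = 0, G = 1; EG - F^2 = 1105/1024


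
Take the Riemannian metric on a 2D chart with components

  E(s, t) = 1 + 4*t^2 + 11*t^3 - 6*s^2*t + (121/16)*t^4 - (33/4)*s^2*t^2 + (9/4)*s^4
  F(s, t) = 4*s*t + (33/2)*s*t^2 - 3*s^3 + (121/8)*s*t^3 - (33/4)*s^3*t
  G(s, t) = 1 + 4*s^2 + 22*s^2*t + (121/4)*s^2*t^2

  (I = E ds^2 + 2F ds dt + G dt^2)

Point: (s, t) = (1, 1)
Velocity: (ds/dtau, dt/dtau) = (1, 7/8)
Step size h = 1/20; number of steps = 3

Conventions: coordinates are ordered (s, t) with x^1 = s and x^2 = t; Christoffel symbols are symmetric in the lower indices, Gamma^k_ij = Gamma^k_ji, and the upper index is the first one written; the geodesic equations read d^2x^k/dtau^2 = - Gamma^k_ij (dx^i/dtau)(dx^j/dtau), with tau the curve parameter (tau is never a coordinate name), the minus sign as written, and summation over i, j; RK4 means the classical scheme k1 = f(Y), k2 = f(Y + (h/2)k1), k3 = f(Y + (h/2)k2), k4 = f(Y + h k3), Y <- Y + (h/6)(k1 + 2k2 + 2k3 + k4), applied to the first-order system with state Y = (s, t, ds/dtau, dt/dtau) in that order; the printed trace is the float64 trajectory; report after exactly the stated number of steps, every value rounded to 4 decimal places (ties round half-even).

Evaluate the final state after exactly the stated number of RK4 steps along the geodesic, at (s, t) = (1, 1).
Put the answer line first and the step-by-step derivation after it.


Answer: s = 1.1437, t = 1.1162, ds/dtau = 0.9229, dt/dtau = 0.6900

f(Y) = (ds/dtau, dt/dtau, -Gamma^s_ij Y'^i Y'^j, -Gamma^t_ij Y'^i Y'^j) with the Gammas evaluated at the stage position; h = 0.050000; intermediate values shown to 6 dp
step 0: s = 1.0000, t = 1.0000, ds/dtau = 1.0000, dt/dtau = 0.8750
step 1:
  k1: at (s, t) = (1.000000, 1.000000), (ds/dtau, dt/dtau) = (1.000000, 0.875000); Gamma_sss = -0.143779, Gamma_sst = 0.359447, Gamma_stt = 0.263594, Gamma_tss = -0.331797, Gamma_tst = 0.829493, Gamma_ttt = 0.608295; k1 = (1.000000, 0.875000, -0.687068, -1.585541)
  k2: at (s, t) = (1.025000, 1.021875), (ds/dtau, dt/dtau) = (0.982823, 0.835361); Gamma_sss = -0.140359, Gamma_sst = 0.347831, Gamma_stt = 0.257325, Gamma_tss = -0.328294, Gamma_tst = 0.813563, Gamma_ttt = 0.601873; k2 = (0.982823, 0.835361, -0.615137, -1.438782)
  k3: at (s, t) = (1.024571, 1.020884), (ds/dtau, dt/dtau) = (0.984622, 0.839030); Gamma_sss = -0.140384, Gamma_sst = 0.347789, Gamma_stt = 0.257370, Gamma_tss = -0.328592, Gamma_tst = 0.814060, Gamma_ttt = 0.602420; k3 = (0.984622, 0.839030, -0.619718, -1.450558)
  k4: at (s, t) = (1.049231, 1.041952), (ds/dtau, dt/dtau) = (0.969014, 0.802472); Gamma_sss = -0.137100, Gamma_sst = 0.336719, Gamma_stt = 0.251351, Gamma_tss = -0.325342, Gamma_tst = 0.799040, Gamma_ttt = 0.596460; k4 = (0.969014, 0.802472, -0.556794, -1.321282)
  Y <- Y + (h/6)(k1 + 2k2 + 2k3 + k4): s = 1.0492, t = 1.0419, ds/dtau = 0.9691, dt/dtau = 0.8026
step 2:
  k1: at (s, t) = (1.049199, 1.041885), (ds/dtau, dt/dtau) = (0.969054, 0.802621); Gamma_sss = -0.137103, Gamma_sst = 0.336718, Gamma_stt = 0.251355, Gamma_tss = -0.325361, Gamma_tst = 0.799072, Gamma_ttt = 0.596495; k1 = (0.969054, 0.802621, -0.556962, -1.321736)
  k2: at (s, t) = (1.073426, 1.061951), (ds/dtau, dt/dtau) = (0.955130, 0.769577); Gamma_sss = -0.133954, Gamma_sst = 0.326151, Gamma_stt = 0.245582, Gamma_tss = -0.322411, Gamma_tst = 0.785007, Gamma_ttt = 0.591087; k2 = (0.955130, 0.769577, -0.502716, -1.209977)
  k3: at (s, t) = (1.073077, 1.061125), (ds/dtau, dt/dtau) = (0.956486, 0.772371); Gamma_sss = -0.133969, Gamma_sst = 0.326105, Gamma_stt = 0.245610, Gamma_tss = -0.322650, Gamma_tst = 0.785389, Gamma_ttt = 0.591526; k3 = (0.956486, 0.772371, -0.505784, -1.218128)
  k4: at (s, t) = (1.097023, 1.080504), (ds/dtau, dt/dtau) = (0.943764, 0.741714); Gamma_sss = -0.130934, Gamma_sst = 0.316001, Gamma_stt = 0.240046, Gamma_tss = -0.319897, Gamma_tst = 0.772049, Gamma_ttt = 0.586478; k4 = (0.943764, 0.741714, -0.457841, -1.118590)
  Y <- Y + (h/6)(k1 + 2k2 + 2k3 + k4): s = 1.0970, t = 1.0805, ds/dtau = 0.9438, dt/dtau = 0.7418
step 3:
  k1: at (s, t) = (1.097000, 1.080454), (ds/dtau, dt/dtau) = (0.943789, 0.741816); Gamma_sss = -0.130936, Gamma_sst = 0.316000, Gamma_stt = 0.240049, Gamma_tss = -0.319910, Gamma_tst = 0.772072, Gamma_ttt = 0.586503; k1 = (0.943789, 0.741816, -0.457942, -1.118874)
  k2: at (s, t) = (1.120594, 1.098999), (ds/dtau, dt/dtau) = (0.932340, 0.713844); Gamma_sss = -0.128012, Gamma_sst = 0.306323, Gamma_stt = 0.234689, Gamma_tss = -0.317389, Gamma_tst = 0.759489, Gamma_ttt = 0.581880; k2 = (0.932340, 0.713844, -0.416060, -1.031567)
  k3: at (s, t) = (1.120308, 1.098300), (ds/dtau, dt/dtau) = (0.933387, 0.716027); Gamma_sss = -0.128020, Gamma_sst = 0.306275, Gamma_stt = 0.234704, Gamma_tss = -0.317584, Gamma_tst = 0.759787, Gamma_ttt = 0.582238; k3 = (0.933387, 0.716027, -0.418185, -1.037404)
  k4: at (s, t) = (1.143669, 1.116255), (ds/dtau, dt/dtau) = (0.922879, 0.689946); Gamma_sss = -0.125193, Gamma_sst = 0.296996, Gamma_stt = 0.229521, Gamma_tss = -0.315217, Gamma_tst = 0.747793, Gamma_ttt = 0.577899; k4 = (0.922879, 0.689946, -0.380847, -0.958917)
  Y <- Y + (h/6)(k1 + 2k2 + 2k3 + k4): s = 1.1437, t = 1.1162, ds/dtau = 0.9229, dt/dtau = 0.6900


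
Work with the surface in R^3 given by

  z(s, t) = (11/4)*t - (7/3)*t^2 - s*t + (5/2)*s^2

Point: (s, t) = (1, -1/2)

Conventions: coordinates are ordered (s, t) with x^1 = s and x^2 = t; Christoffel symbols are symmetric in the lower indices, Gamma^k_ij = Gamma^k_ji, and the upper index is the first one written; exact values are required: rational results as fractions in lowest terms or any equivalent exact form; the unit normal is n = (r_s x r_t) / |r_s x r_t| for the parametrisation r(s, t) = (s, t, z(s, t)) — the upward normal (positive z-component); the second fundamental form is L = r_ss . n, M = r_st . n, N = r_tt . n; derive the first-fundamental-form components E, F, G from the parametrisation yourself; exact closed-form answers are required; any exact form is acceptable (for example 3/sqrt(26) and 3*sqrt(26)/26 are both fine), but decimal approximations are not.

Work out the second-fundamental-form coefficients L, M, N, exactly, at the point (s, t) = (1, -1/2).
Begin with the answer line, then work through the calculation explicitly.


Answer: L = 60*sqrt(6901)/6901, M = -12*sqrt(6901)/6901, N = -56*sqrt(6901)/6901

z_s = 11/2, z_t = 49/12, z_ss = 5, z_st = -1, z_tt = -14/3
E = 125/4, F = 539/24, G = 2545/144; answer radicand W^2 = 6901/144
unnormalised second-form numerators: l = 5, m = -1, n = -14/3; L = l/sqrt(6901/144), and similarly M = m/sqrt(W^2), N = n/sqrt(W^2)


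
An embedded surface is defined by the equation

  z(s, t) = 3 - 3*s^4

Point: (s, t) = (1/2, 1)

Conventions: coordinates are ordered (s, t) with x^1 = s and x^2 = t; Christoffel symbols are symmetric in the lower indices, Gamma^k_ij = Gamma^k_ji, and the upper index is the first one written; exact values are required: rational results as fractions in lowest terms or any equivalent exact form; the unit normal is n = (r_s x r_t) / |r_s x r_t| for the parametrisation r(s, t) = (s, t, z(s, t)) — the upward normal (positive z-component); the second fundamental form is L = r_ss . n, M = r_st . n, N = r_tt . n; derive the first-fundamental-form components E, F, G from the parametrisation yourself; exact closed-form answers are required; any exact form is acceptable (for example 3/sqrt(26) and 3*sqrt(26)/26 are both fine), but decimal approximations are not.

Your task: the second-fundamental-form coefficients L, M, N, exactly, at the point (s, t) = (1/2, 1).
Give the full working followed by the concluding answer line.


z_s = -3/2, z_t = 0, z_ss = -9, z_st = 0, z_tt = 0
E = 13/4, F = 0, G = 1; answer radicand W^2 = 13/4
unnormalised second-form numerators: l = -9, m = 0, n = 0; L = l/sqrt(13/4), and similarly M = m/sqrt(W^2), N = n/sqrt(W^2)

Answer: L = -18*sqrt(13)/13, M = 0, N = 0


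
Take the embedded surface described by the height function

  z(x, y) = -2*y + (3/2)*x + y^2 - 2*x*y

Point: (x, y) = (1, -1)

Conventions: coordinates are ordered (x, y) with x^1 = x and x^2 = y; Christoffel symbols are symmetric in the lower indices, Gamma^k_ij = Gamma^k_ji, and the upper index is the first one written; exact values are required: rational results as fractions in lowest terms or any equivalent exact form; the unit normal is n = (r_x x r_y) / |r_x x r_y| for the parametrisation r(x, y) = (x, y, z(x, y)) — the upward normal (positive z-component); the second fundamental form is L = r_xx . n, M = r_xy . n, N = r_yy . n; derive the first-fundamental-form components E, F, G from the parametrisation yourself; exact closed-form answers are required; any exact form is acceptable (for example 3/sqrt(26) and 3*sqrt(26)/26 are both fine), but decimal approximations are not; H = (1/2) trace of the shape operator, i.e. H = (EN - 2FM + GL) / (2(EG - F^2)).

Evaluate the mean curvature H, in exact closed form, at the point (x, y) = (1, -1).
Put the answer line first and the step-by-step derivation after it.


Answer: H = -230*sqrt(197)/38809

z_x = 7/2, z_y = -6, z_xx = 0, z_xy = -2, z_yy = 2
E = 53/4, F = -21, G = 37; answer radicand W^2 = 197/4
unnormalised second-form numerators: l = 0, m = -2, n = 2; L = l/sqrt(197/4), and similarly M = m/sqrt(W^2), N = n/sqrt(W^2)
H = (E*n - 2*F*m + G*l) / (2*(EG - F^2)*sqrt(W^2)); E*n - 2*F*m + G*l = -115/2, EG - F^2 = 197/4, so H = (-115/197)/sqrt(197/4)


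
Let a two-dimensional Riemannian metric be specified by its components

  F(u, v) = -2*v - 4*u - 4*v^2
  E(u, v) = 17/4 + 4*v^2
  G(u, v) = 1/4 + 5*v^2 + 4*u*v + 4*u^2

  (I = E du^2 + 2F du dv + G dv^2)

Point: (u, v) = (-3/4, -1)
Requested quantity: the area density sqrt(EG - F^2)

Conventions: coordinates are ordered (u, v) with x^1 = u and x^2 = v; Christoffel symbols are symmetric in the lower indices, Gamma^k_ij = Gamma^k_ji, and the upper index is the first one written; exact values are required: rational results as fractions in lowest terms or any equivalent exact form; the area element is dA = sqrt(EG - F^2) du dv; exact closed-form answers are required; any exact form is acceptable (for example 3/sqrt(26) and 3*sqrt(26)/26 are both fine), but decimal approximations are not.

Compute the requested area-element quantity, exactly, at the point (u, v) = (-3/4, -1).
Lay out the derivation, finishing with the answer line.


E = 33/4, F = 1, G = 21/2; EG - F^2 = 685/8

Answer: sqrt(EG - F^2) = sqrt(1370)/4


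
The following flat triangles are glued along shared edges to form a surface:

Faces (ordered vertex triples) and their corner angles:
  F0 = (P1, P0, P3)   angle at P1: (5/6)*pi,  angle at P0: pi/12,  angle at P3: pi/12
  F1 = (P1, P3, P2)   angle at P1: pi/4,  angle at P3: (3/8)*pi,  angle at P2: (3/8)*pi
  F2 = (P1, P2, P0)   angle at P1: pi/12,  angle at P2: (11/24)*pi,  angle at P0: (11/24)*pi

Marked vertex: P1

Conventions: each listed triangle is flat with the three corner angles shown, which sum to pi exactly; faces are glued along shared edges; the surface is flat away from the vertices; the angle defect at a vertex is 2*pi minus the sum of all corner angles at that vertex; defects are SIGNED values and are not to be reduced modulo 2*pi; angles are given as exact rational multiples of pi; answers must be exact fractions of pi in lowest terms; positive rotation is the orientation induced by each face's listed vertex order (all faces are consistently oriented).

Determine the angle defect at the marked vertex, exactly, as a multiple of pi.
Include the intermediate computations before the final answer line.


Sum of corner angles at P1: (7/6)*pi
defect = 2*pi - (7/6)*pi

Answer: defect(P1) = (5/6)*pi


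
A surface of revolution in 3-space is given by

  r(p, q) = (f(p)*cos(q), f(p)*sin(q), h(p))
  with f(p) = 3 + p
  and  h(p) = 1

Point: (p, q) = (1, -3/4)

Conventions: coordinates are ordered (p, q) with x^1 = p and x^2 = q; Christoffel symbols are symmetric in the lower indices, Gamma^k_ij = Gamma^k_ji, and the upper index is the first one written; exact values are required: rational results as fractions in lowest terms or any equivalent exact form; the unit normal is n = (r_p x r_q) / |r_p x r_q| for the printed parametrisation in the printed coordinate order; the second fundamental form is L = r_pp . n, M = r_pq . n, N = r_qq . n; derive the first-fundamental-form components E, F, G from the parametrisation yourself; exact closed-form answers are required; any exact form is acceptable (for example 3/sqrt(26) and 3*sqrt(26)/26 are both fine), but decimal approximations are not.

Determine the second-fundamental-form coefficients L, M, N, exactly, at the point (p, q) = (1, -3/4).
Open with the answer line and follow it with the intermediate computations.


Answer: L = 0, M = 0, N = 0

f = 4, f' = 1, f'' = 0, h' = 0, h'' = 0
E = 1, F = 0, G = 16; answer radicand W^2 = 1
unnormalised second-form numerators: l = 0, m = 0, n = 0; L = l/sqrt(1), and similarly M = m/sqrt(W^2), N = n/sqrt(W^2)


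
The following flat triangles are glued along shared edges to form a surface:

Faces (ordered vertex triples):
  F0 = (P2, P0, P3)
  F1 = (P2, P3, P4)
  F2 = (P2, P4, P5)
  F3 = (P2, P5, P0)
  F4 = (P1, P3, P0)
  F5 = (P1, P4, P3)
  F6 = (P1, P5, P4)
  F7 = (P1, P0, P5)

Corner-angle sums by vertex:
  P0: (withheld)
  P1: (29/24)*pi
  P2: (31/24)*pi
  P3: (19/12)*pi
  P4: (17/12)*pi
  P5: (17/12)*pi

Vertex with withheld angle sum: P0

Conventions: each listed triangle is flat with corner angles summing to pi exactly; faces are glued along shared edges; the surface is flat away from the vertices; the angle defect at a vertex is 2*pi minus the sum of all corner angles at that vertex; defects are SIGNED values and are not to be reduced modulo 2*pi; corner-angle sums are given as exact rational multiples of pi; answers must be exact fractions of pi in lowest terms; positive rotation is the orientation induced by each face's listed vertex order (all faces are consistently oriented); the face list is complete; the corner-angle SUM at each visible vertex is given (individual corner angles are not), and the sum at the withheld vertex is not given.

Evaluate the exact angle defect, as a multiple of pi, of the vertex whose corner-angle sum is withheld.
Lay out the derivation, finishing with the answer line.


V = 6, E = 12, F = 8; chi = V - E + F = 2
Gauss-Bonnet: total defect = 2*pi*chi = 4*pi; visible defects sum to (37/12)*pi

Answer: defect(P0) = (11/12)*pi


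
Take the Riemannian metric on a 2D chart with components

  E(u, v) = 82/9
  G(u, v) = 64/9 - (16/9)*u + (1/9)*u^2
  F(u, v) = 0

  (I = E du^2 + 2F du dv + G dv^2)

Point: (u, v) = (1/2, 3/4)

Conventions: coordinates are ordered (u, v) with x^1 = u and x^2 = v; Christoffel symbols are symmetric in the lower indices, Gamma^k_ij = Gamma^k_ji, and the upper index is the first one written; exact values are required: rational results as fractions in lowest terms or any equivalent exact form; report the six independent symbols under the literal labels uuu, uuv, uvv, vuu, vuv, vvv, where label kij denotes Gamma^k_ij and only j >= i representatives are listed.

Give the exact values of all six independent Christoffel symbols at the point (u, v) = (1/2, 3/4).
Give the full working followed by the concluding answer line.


E = 82/9, F = 0, G = 25/4 at the point
E_u = 0, E_v = 0, F_u = 0, F_v = 0, G_u = -5/3, G_v = 0
EG - F^2 = 1025/18;  g^inv = (18/1025) * [[25/4, 0], [0, 82/9]]
first-kind symbols [ij,l] = (1/2)(d_i g_jl + d_j g_il - d_l g_ij): [uu,u] = E_u/2 = 0, [uu,v] = F_u - E_v/2 = 0, [uv,u] = E_v/2 = 0, [uv,v] = G_u/2 = -5/6, [vv,u] = F_v - G_u/2 = 5/6, [vv,v] = G_v/2 = 0
Gamma^u_ij = (G*[ij,u] - F*[ij,v])/(EG - F^2), Gamma^v_ij = (E*[ij,v] - F*[ij,u])/(EG - F^2)

Answer: Gamma_uuu = 0, Gamma_uuv = 0, Gamma_uvv = 15/164, Gamma_vuu = 0, Gamma_vuv = -2/15, Gamma_vvv = 0


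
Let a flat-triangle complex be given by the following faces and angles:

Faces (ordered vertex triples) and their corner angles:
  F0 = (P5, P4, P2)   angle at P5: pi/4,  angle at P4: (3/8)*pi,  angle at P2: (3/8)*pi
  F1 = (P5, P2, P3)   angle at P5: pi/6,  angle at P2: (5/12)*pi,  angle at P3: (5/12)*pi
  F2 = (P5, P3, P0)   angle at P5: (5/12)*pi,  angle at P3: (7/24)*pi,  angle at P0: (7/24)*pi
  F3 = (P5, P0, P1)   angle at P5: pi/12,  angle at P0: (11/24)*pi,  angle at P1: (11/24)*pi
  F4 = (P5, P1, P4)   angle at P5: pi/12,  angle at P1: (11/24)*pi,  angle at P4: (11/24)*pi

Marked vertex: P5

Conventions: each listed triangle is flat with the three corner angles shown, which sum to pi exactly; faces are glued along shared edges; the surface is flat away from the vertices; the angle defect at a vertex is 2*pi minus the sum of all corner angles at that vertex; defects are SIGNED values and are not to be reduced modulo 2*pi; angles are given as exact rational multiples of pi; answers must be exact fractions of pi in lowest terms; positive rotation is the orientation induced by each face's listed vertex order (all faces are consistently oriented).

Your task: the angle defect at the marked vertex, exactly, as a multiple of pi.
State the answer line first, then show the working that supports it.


Answer: defect(P5) = pi

Sum of corner angles at P5: pi
defect = 2*pi - pi


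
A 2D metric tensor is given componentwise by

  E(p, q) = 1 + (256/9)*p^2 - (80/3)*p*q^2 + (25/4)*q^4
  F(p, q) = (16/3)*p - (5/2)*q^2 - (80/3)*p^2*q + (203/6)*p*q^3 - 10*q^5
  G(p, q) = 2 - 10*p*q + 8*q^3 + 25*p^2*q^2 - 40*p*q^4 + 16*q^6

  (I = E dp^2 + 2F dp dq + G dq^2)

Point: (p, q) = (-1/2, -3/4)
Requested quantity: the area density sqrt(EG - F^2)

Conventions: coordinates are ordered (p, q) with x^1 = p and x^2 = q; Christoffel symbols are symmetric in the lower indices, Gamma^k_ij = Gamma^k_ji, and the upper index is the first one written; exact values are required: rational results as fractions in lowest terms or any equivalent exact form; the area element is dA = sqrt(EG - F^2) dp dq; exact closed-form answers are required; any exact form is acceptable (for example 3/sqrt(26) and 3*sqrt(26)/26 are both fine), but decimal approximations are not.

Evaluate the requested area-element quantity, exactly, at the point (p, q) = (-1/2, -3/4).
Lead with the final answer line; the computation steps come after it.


Answer: sqrt(EG - F^2) = sqrt(222613)/96

E = 162097/9216, F = 16031/1536, G = 1937/256; EG - F^2 = 222613/9216


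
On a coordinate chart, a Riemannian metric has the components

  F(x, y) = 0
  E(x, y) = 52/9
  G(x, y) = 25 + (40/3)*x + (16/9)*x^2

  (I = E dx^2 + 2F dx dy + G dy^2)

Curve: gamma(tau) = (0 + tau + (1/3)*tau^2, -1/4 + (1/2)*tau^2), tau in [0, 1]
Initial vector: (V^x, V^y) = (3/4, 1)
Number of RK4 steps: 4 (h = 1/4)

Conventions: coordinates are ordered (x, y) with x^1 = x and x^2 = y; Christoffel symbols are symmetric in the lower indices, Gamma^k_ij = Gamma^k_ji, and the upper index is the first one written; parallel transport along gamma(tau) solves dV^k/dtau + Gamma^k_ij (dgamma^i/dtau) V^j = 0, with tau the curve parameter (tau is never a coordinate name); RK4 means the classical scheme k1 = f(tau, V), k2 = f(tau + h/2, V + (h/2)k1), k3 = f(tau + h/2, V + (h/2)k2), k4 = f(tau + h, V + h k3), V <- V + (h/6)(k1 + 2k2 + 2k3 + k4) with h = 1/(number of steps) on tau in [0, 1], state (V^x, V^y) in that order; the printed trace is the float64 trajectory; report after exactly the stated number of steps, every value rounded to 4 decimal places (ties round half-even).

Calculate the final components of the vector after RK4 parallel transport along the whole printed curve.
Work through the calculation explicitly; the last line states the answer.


gamma'(tau) = (1 + (2/3)*tau, tau); f(tau, V)^k = -Gamma^k_ij(gamma(tau)) gamma'^i(tau) V^j; h = 1/4; intermediate values shown to 6 dp
curve data and Christoffel symbols at the stage parameters:
  tau = 0.000000: gamma = (0.000000, -0.250000), gamma' = (1.000000, 0.000000); Gamma_xxx = 0.000000, Gamma_xxy = 0.000000, Gamma_xyy = -1.153846, Gamma_yxx = 0.000000, Gamma_yxy = 0.266667, Gamma_yyy = 0.000000
  tau = 0.125000: gamma = (0.130208, -0.242188), gamma' = (1.083333, 0.125000); Gamma_xxx = 0.000000, Gamma_xxy = 0.000000, Gamma_xyy = -1.193910, Gamma_yxx = 0.000000, Gamma_yxy = 0.257718, Gamma_yyy = 0.000000
  tau = 0.250000: gamma = (0.270833, -0.218750), gamma' = (1.166667, 0.250000); Gamma_xxx = 0.000000, Gamma_xxy = 0.000000, Gamma_xyy = -1.237179, Gamma_yxx = 0.000000, Gamma_yxy = 0.248705, Gamma_yyy = 0.000000
  tau = 0.375000: gamma = (0.421875, -0.179688), gamma' = (1.250000, 0.375000); Gamma_xxx = 0.000000, Gamma_xxy = 0.000000, Gamma_xyy = -1.283654, Gamma_yxx = 0.000000, Gamma_yxy = 0.239700, Gamma_yyy = 0.000000
  tau = 0.500000: gamma = (0.583333, -0.125000), gamma' = (1.333333, 0.500000); Gamma_xxx = 0.000000, Gamma_xxy = 0.000000, Gamma_xyy = -1.333333, Gamma_yxx = 0.000000, Gamma_yxy = 0.230769, Gamma_yyy = 0.000000
  tau = 0.625000: gamma = (0.755208, -0.054688), gamma' = (1.416667, 0.625000); Gamma_xxx = 0.000000, Gamma_xxy = 0.000000, Gamma_xyy = -1.386218, Gamma_yxx = 0.000000, Gamma_yxy = 0.221965, Gamma_yyy = 0.000000
  tau = 0.750000: gamma = (0.937500, 0.031250), gamma' = (1.500000, 0.750000); Gamma_xxx = 0.000000, Gamma_xxy = 0.000000, Gamma_xyy = -1.442308, Gamma_yxx = 0.000000, Gamma_yxy = 0.213333, Gamma_yyy = 0.000000
  tau = 0.875000: gamma = (1.130208, 0.132812), gamma' = (1.583333, 0.875000); Gamma_xxx = 0.000000, Gamma_xxy = 0.000000, Gamma_xyy = -1.501603, Gamma_yxx = 0.000000, Gamma_yxy = 0.204909, Gamma_yyy = 0.000000
  tau = 1.000000: gamma = (1.333333, 0.250000), gamma' = (1.666667, 1.000000); Gamma_xxx = 0.000000, Gamma_xxy = 0.000000, Gamma_xyy = -1.564103, Gamma_yxx = 0.000000, Gamma_yxy = 0.196721, Gamma_yyy = 0.000000
step 0: V^x = 0.7500, V^y = 1.0000
step 1: k1 = (0.000000, -0.266667), k2 = (0.144264, -0.294049), k3 = (0.143753, -0.293675), k4 = (0.286587, -0.317719); V <- V + (h/6)(k1 + 2k2 + 2k3 + k4): V^x = 0.7859, V^y = 0.9267
step 2: k1 = (0.286615, -0.317746), k2 = (0.426954, -0.339621), k3 = (0.425638, -0.340379), k4 = (0.561053, -0.361911); V <- V + (h/6)(k1 + 2k2 + 2k3 + k4): V^x = 0.8923, V^y = 0.8417
step 3: k1 = (0.561125, -0.361940), k2 = (0.690029, -0.383962), k3 = (0.687644, -0.385332), k4 = (0.806273, -0.408789); V <- V + (h/6)(k1 + 2k2 + 2k3 + k4): V^x = 1.0641, V^y = 0.7455
step 4: k1 = (0.806394, -0.408804), k2 = (0.912329, -0.434140), k3 = (0.908168, -0.435487), k4 = (0.995699, -0.462713); V <- V + (h/6)(k1 + 2k2 + 2k3 + k4): V^x = 1.2909, V^y = 0.6367

Answer: V^x = 1.2909, V^y = 0.6367


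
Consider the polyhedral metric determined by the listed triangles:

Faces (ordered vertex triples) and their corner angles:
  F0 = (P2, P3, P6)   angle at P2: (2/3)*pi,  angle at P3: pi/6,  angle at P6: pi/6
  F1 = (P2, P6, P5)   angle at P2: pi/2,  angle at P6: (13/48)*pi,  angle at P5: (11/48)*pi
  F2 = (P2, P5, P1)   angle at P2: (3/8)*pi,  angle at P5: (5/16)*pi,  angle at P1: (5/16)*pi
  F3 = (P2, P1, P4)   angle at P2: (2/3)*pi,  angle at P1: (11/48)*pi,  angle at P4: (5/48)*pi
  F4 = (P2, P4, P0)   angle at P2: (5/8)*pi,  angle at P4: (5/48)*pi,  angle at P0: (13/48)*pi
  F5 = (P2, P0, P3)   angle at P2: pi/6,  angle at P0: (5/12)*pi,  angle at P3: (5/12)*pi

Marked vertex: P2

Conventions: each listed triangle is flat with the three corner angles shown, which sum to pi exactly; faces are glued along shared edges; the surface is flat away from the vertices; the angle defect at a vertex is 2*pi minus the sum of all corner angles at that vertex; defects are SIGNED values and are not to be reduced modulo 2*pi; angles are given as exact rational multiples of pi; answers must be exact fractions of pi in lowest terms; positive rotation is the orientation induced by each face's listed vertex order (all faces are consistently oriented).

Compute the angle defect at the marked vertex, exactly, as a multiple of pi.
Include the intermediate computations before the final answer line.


Sum of corner angles at P2: 3*pi
defect = 2*pi - 3*pi

Answer: defect(P2) = -pi


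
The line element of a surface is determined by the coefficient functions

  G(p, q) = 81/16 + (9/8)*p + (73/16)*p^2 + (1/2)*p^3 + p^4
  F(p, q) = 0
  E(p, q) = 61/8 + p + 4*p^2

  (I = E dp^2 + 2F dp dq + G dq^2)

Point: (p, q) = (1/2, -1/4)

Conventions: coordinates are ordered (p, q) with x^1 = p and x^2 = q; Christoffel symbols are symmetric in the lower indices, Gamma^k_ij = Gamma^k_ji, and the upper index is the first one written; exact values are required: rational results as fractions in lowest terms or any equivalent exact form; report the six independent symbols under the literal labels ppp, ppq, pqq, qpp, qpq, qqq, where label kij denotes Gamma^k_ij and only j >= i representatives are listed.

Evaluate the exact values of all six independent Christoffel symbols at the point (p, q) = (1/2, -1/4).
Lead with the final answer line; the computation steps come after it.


Answer: Gamma_ppp = 20/73, Gamma_ppq = 0, Gamma_pqq = -105/292, Gamma_qpp = 0, Gamma_qpq = 10/21, Gamma_qqq = 0

E = 73/8, F = 0, G = 441/64 at the point
E_p = 5, E_q = 0, F_p = 0, F_q = 0, G_p = 105/16, G_q = 0
EG - F^2 = 32193/512;  g^inv = (512/32193) * [[441/64, 0], [0, 73/8]]
first-kind symbols [ij,l] = (1/2)(d_i g_jl + d_j g_il - d_l g_ij): [pp,p] = E_p/2 = 5/2, [pp,q] = F_p - E_q/2 = 0, [pq,p] = E_q/2 = 0, [pq,q] = G_p/2 = 105/32, [qq,p] = F_q - G_p/2 = -105/32, [qq,q] = G_q/2 = 0
Gamma^p_ij = (G*[ij,p] - F*[ij,q])/(EG - F^2), Gamma^q_ij = (E*[ij,q] - F*[ij,p])/(EG - F^2)


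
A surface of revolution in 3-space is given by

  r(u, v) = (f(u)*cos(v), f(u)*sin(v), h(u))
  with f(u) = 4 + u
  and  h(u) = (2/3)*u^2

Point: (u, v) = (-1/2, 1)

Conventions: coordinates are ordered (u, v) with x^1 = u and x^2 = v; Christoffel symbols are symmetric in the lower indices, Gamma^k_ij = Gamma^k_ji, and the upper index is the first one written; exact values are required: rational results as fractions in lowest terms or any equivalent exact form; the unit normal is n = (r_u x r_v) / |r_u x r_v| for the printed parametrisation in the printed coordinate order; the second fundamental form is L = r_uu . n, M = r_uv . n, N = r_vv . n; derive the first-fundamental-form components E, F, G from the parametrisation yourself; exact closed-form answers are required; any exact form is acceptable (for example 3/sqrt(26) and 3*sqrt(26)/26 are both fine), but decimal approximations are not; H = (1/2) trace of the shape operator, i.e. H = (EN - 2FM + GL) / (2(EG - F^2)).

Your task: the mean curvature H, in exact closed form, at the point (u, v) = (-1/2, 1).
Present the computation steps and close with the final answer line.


f = 7/2, f' = 1, f'' = 0, h' = -2/3, h'' = 4/3
E = 13/9, F = 0, G = 49/4; answer radicand W^2 = 13/9
unnormalised second-form numerators: l = 4/3, m = 0, n = -7/3; L = l/sqrt(13/9), and similarly M = m/sqrt(W^2), N = n/sqrt(W^2)
H = (E*n - 2*F*m + G*l) / (2*(EG - F^2)*sqrt(W^2)); E*n - 2*F*m + G*l = 350/27, EG - F^2 = 637/36, so H = (100/273)/sqrt(13/9)

Answer: H = 100*sqrt(13)/1183


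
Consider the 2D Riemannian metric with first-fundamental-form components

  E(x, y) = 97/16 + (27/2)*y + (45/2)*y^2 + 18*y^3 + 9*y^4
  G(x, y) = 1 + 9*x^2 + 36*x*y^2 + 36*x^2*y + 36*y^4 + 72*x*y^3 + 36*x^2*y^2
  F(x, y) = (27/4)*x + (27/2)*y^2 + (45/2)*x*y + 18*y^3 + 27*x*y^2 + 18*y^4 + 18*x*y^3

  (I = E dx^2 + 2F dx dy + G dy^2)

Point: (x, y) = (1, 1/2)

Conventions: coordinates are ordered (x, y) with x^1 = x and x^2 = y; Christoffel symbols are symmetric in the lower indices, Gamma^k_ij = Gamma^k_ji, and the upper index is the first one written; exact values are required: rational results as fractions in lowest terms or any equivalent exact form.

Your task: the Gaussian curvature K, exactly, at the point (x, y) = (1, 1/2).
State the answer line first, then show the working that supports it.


Answer: K = -144/24025

E = 85/4, F = 135/4, G = 229/4, EG - F^2 = 155/2 at the point
E_x = 0, E_y = 54, F_x = 27, F_y = 99, G_x = 90, G_y = 180
E_yy = 126, F_xy = 63, G_xx = 72
Compute both Brioschi determinants and normalise by (EG - F^2)^2.
M1 = [[-E_yy/2 + F_xy - G_xx/2, E_x/2, F_x - E_y/2], [F_y - G_x/2, E, F], [G_y/2, F, G]] = [[-36, 0, 0], [54, 85/4, 135/4], [90, 135/4, 229/4]]; det M1 = -2790
M2 = [[0, E_y/2, G_x/2], [E_y/2, E, F], [G_x/2, F, G]] = [[0, 27, 45], [27, 85/4, 135/4], [45, 135/4, 229/4]]; det M2 = -2754
det M1 - det M2 = -36; K = -36 / (155/2)^2 = -144/24025


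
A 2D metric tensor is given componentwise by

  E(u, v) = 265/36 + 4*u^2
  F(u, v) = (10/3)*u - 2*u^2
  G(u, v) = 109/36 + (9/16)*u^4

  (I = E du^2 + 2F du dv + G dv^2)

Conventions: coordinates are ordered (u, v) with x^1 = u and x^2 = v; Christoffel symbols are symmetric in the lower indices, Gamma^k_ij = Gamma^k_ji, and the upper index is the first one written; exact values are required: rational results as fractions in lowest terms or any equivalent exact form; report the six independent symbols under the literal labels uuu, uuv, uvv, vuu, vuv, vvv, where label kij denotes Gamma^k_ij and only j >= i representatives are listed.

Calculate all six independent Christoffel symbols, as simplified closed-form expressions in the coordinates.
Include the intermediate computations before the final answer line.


E = 265/36 + 4*u^2; F = (10/3)*u - 2*u^2; G = 109/36 + (9/16)*u^4
Gamma^k_ij = (1/2) g^{kl} (d_i g_jl + d_j g_il - d_l g_ij), with g^inv = (1/(EG-F^2)) [[G, -F], [-F, E]]
first partials: E_u = 8*u, E_v = 0, F_u = 10/3 - 4*u, F_v = 0, G_u = (9/4)*u^3, G_v = 0
D = EG - F^2 = 28885/1296 + u^2 + (40/3)*u^3 + (9/64)*u^4 + (9/4)*u^6
expanded: Gamma^u_uu = (G E_u - 2F F_u + F E_v)/(2D), Gamma^u_uv = (G E_v - F G_u)/(2D), Gamma^u_vv = (2G F_v - G G_u - F G_v)/(2D), Gamma^v_uu = (2E F_u - E E_v - F E_u)/(2D), Gamma^v_uv = (E G_u - F E_v)/(2D), Gamma^v_vv = (E G_v - 2F F_v + F G_u)/(2D); substitute and cancel common factors

Answer: Gamma_uuu = (11664*u^5 - 41472*u^3 + 103680*u^2 + 5184*u)/(11664*u^6 + 729*u^4 + 69120*u^3 + 5184*u^2 + 115540), Gamma_uuv = (11664*u^5 - 19440*u^4)/(11664*u^6 + 729*u^4 + 69120*u^3 + 5184*u^2 + 115540), Gamma_uvv = (-6561*u^7 - 35316*u^3)/(23328*u^6 + 1458*u^4 + 138240*u^3 + 10368*u^2 + 231080), Gamma_vuu = (-41472*u^3 - 152640*u + 127200)/(11664*u^6 + 729*u^4 + 69120*u^3 + 5184*u^2 + 115540), Gamma_vuv = (23328*u^5 + 42930*u^3)/(11664*u^6 + 729*u^4 + 69120*u^3 + 5184*u^2 + 115540), Gamma_vvv = (-11664*u^5 + 19440*u^4)/(11664*u^6 + 729*u^4 + 69120*u^3 + 5184*u^2 + 115540)


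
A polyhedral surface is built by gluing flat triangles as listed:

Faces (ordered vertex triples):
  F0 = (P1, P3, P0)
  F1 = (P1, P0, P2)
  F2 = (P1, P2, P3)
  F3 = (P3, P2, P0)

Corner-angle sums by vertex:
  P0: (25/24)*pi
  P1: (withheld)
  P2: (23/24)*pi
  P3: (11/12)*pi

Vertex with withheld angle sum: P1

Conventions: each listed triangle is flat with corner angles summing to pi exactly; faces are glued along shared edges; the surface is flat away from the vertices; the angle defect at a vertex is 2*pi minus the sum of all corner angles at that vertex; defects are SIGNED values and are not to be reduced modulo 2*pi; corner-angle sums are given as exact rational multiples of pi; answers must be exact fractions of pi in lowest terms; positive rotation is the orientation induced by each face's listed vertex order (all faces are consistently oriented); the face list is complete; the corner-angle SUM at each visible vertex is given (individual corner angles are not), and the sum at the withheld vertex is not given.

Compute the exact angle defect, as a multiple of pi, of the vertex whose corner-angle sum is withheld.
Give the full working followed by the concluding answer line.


V = 4, E = 6, F = 4; chi = V - E + F = 2
Gauss-Bonnet: total defect = 2*pi*chi = 4*pi; visible defects sum to (37/12)*pi

Answer: defect(P1) = (11/12)*pi


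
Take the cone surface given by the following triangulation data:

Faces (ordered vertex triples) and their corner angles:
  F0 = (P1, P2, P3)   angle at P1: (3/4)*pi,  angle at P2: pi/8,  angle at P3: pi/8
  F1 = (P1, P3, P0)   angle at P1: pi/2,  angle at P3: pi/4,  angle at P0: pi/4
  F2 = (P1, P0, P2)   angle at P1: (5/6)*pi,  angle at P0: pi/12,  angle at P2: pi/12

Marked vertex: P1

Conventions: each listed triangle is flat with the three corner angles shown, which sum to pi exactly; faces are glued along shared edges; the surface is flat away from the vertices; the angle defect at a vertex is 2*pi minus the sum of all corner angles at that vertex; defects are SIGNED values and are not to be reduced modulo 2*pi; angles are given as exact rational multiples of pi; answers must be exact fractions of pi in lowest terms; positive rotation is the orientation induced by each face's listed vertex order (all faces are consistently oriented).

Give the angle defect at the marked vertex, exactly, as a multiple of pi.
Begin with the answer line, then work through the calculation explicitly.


Answer: defect(P1) = -pi/12

Sum of corner angles at P1: (25/12)*pi
defect = 2*pi - (25/12)*pi


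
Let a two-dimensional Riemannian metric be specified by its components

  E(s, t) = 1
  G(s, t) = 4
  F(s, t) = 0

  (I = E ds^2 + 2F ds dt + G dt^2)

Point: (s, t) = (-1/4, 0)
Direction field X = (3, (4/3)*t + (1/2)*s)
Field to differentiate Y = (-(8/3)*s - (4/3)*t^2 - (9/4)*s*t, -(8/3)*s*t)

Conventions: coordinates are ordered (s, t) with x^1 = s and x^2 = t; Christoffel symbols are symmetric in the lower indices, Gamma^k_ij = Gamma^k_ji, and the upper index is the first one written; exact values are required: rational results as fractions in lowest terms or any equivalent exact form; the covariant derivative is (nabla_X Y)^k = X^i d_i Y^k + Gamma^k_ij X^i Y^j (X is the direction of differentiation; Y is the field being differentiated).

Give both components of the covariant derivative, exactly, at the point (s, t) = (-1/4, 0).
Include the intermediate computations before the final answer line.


E = 1, F = 0, G = 4 at the point
E_s = 0, E_t = 0, F_s = 0, F_t = 0, G_s = 0, G_t = 0
EG - F^2 = 4;  g^inv = (1/4) * [[4, 0], [0, 1]]
first-kind symbols [ij,l] = (1/2)(d_i g_jl + d_j g_il - d_l g_ij): [ss,s] = E_s/2 = 0, [ss,t] = F_s - E_t/2 = 0, [st,s] = E_t/2 = 0, [st,t] = G_s/2 = 0, [tt,s] = F_t - G_s/2 = 0, [tt,t] = G_t/2 = 0
Gamma^s_ij = (G*[ij,s] - F*[ij,t])/(EG - F^2), Gamma^t_ij = (E*[ij,t] - F*[ij,s])/(EG - F^2)
Gamma_sss = 0, Gamma_sst = 0, Gamma_stt = 0, Gamma_tss = 0, Gamma_tst = 0, Gamma_ttt = 0
X = (3, -1/8), Y = (2/3, 0) at the point

Answer: (nabla_X Y)^s = -1033/128, (nabla_X Y)^t = -1/12


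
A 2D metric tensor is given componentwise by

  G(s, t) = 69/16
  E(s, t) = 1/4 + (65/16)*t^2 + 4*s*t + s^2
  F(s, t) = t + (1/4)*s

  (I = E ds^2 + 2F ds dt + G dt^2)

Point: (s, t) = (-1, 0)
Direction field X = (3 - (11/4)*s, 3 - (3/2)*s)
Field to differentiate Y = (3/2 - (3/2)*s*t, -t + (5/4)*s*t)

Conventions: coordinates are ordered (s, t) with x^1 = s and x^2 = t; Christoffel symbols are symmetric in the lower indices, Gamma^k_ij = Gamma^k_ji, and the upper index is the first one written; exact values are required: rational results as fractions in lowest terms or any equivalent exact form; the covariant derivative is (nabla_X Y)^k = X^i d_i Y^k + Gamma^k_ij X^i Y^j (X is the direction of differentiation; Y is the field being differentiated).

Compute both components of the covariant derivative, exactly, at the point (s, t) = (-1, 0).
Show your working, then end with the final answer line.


E = 5/4, F = -1/4, G = 69/16 at the point
E_s = -2, E_t = -4, F_s = 1/4, F_t = 1, G_s = 0, G_t = 0
EG - F^2 = 341/64;  g^inv = (64/341) * [[69/16, 1/4], [1/4, 5/4]]
first-kind symbols [ij,l] = (1/2)(d_i g_jl + d_j g_il - d_l g_ij): [ss,s] = E_s/2 = -1, [ss,t] = F_s - E_t/2 = 9/4, [st,s] = E_t/2 = -2, [st,t] = G_s/2 = 0, [tt,s] = F_t - G_s/2 = 1, [tt,t] = G_t/2 = 0
Gamma^s_ij = (G*[ij,s] - F*[ij,t])/(EG - F^2), Gamma^t_ij = (E*[ij,t] - F*[ij,s])/(EG - F^2)
Gamma_sss = -240/341, Gamma_sst = -552/341, Gamma_stt = 276/341, Gamma_tss = 164/341, Gamma_tst = -32/341, Gamma_ttt = 16/341
X = (23/4, 9/2), Y = (3/2, 0) at the point

Answer: (nabla_X Y)^s = -13977/1364, (nabla_X Y)^t = -18033/2728


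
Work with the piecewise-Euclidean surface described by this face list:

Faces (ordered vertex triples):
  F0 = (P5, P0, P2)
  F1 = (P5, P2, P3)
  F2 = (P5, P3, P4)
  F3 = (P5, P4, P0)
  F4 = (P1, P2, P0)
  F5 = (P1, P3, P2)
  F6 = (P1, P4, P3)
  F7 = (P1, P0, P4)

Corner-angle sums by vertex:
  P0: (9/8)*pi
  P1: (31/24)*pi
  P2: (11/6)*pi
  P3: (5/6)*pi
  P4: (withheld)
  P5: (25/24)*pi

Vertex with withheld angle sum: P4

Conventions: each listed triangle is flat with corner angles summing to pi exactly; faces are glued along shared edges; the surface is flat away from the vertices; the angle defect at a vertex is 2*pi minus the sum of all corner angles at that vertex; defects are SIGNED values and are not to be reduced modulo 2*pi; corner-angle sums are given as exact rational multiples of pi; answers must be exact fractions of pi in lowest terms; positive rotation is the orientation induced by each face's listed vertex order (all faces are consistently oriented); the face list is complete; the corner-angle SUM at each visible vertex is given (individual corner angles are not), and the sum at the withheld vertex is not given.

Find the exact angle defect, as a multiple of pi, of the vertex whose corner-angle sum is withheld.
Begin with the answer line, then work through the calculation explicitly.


Answer: defect(P4) = pi/8

V = 6, E = 12, F = 8; chi = V - E + F = 2
Gauss-Bonnet: total defect = 2*pi*chi = 4*pi; visible defects sum to (31/8)*pi
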